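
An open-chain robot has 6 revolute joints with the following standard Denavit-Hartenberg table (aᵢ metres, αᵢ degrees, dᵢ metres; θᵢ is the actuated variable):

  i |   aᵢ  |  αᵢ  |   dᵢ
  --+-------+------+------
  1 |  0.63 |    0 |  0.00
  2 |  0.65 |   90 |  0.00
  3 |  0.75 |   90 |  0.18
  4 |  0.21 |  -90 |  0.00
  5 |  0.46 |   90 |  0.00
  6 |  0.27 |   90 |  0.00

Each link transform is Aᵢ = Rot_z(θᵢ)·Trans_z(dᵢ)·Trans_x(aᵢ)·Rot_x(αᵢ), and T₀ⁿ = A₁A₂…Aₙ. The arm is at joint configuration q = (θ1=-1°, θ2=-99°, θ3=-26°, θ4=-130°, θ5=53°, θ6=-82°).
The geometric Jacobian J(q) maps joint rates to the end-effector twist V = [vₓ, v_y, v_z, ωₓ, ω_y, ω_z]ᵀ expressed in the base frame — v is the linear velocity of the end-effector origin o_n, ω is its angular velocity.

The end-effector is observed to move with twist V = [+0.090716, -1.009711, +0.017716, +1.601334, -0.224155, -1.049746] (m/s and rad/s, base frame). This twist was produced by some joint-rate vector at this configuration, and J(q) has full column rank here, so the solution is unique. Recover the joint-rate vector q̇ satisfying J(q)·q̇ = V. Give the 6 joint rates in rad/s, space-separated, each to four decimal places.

o_n = [0.4906, -1.0220, 0.2617]
J₁: ẑ×o_n = [1.0220, 0.4906, -0.0000], ω = ẑ
J2: z=[0.0000, 0.0000, 1.0000] o=[0.6299, -0.0110, 0.0000] → [1.0111, -0.1393, 0.0000, 0.0000, 0.0000, 1.0000]
J3: z=[-0.9848, 0.1736, 0.0000] o=[0.5170, -0.6511, 0.0000] → [0.0454, 0.2577, 0.3699, -0.9848, 0.1736, 0.0000]
J4: z=[0.0761, 0.4317, -0.8988] o=[0.2227, -1.2837, -0.3288] → [0.4901, -0.2857, -0.0957, 0.0761, 0.4317, -0.8988]
J5: z=[0.5135, -0.7897, -0.3358] o=[0.4022, -1.1922, -0.2696] → [-0.3624, -0.3025, 0.1572, 0.5135, -0.7897, -0.3358]
J6: z=[0.7284, 0.6080, -0.3159] o=[0.6109, -1.2301, 0.1386] → [0.1406, -0.0517, 0.2246, 0.7284, 0.6080, -0.3159]
q̇ = J⁺·V = [-0.5170, 0.5910, -0.5890, 0.6560, 0.9980, 0.6300]

-0.5170 0.5910 -0.5890 0.6560 0.9980 0.6300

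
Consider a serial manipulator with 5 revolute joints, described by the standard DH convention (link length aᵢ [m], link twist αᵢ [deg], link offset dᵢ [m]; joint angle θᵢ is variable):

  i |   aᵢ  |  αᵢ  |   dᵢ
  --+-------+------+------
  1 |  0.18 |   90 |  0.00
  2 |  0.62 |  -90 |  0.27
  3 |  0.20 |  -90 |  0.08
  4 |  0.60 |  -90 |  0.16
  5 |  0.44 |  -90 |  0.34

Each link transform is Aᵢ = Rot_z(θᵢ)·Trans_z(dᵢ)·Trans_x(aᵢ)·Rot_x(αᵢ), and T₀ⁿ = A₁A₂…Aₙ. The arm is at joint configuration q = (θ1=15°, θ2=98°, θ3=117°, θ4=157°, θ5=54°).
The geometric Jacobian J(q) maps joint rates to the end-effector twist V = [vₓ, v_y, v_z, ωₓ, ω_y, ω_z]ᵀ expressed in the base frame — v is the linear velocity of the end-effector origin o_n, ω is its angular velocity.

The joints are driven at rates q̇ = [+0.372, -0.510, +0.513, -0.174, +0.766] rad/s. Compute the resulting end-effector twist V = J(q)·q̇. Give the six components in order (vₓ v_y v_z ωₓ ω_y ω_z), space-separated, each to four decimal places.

0.7001 0.7702 0.4586 -1.2877 -0.0113 0.4906

o_n = [0.1816, -0.8059, 1.1040]
J₁: ẑ×o_n = [0.8059, 0.1816, -0.0000], ω = ẑ
J2: z=[0.2588, -0.9659, 0.0000] o=[0.1739, 0.0466, 0.0000] → [-1.0664, -0.2857, -0.2132, 0.2588, -0.9659, 0.0000]
J3: z=[-0.9565, -0.2563, -0.1392] o=[0.1604, -0.2365, 0.6140] → [-0.2048, 0.4658, 0.5500, -0.9565, -0.2563, -0.1392]
J4: z=[0.2373, -0.4064, -0.8823] o=[0.0500, -0.0816, 0.5129] → [-0.8793, -0.2564, -0.1184, 0.2373, -0.4064, -0.8823]
J5: z=[-0.8142, -0.5786, 0.0476] o=[0.4058, -0.5710, 0.6527] → [-0.2500, 0.3568, 0.0615, -0.8142, -0.5786, 0.0476]
V = J·q̇ = [0.7001, 0.7702, 0.4586, -1.2877, -0.0113, 0.4906]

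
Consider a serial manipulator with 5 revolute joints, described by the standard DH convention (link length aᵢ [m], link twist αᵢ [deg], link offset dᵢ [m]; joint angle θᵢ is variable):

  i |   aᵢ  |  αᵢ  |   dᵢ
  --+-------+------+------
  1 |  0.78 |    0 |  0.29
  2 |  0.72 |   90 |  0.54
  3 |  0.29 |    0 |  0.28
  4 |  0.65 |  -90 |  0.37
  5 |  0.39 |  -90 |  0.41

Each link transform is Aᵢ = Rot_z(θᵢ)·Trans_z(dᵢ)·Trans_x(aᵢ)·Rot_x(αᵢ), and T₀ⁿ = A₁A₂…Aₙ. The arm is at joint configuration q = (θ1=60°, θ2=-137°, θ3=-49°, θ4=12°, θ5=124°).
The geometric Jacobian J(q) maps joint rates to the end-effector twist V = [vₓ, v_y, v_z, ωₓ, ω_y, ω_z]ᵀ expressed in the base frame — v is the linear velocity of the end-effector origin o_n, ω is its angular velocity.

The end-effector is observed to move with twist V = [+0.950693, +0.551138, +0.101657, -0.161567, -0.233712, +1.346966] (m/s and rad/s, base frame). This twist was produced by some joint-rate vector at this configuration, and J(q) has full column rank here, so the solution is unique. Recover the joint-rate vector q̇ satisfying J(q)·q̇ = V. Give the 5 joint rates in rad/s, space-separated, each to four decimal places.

o_n = [0.4096, -0.8614, 0.6786]
J₁: ẑ×o_n = [0.8614, 0.4096, -0.0000], ω = ẑ
J2: z=[0.0000, 0.0000, 1.0000] o=[0.3900, 0.6755, 0.2900] → [1.5369, 0.0196, -0.0000, 0.0000, 0.0000, 1.0000]
J3: z=[-0.9744, -0.2250, 0.0000] o=[0.5520, -0.0260, 0.8300] → [0.0340, -0.1475, 0.7819, -0.9744, -0.2250, 0.0000]
J4: z=[-0.9744, -0.2250, 0.0000] o=[0.3219, -0.2744, 0.6111] → [-0.0152, 0.0658, 0.5917, -0.9744, -0.2250, 0.0000]
J5: z=[0.1354, -0.5864, 0.7986] o=[0.0782, -0.8635, 0.2200] → [-0.2706, 0.2025, 0.1946, 0.1354, -0.5864, 0.7986]
q̇ = J⁺·V = [0.9150, 0.1780, -0.4440, 0.6540, 0.3180]

0.9150 0.1780 -0.4440 0.6540 0.3180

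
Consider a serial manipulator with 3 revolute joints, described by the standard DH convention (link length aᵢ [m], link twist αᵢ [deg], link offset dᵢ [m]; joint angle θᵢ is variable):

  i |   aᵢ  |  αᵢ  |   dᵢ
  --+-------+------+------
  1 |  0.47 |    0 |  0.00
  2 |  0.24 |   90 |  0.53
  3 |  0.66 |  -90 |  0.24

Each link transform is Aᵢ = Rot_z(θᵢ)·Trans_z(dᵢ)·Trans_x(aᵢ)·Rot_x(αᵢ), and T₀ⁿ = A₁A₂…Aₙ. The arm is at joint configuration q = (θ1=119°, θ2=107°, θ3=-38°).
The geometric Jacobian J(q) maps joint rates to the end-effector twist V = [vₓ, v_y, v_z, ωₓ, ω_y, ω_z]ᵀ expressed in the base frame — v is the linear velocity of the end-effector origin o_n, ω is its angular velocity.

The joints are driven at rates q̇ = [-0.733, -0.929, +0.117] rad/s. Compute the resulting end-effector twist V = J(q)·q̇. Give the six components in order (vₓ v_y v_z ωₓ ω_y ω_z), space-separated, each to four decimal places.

o_n = [-0.9285, 0.0310, 0.1237]
J₁: ẑ×o_n = [-0.0310, -0.9285, 0.0000], ω = ẑ
J2: z=[0.0000, 0.0000, 1.0000] o=[-0.2279, 0.4111, 0.0000] → [0.3800, -0.7006, 0.0000, 0.0000, 0.0000, 1.0000]
J3: z=[-0.7193, 0.6947, 0.0000] o=[-0.3946, 0.2384, 0.5300] → [-0.2823, -0.2923, 0.5201, -0.7193, 0.6947, 0.0000]
V = J·q̇ = [-0.3633, 1.2973, 0.0609, -0.0842, 0.0813, -1.6620]

-0.3633 1.2973 0.0609 -0.0842 0.0813 -1.6620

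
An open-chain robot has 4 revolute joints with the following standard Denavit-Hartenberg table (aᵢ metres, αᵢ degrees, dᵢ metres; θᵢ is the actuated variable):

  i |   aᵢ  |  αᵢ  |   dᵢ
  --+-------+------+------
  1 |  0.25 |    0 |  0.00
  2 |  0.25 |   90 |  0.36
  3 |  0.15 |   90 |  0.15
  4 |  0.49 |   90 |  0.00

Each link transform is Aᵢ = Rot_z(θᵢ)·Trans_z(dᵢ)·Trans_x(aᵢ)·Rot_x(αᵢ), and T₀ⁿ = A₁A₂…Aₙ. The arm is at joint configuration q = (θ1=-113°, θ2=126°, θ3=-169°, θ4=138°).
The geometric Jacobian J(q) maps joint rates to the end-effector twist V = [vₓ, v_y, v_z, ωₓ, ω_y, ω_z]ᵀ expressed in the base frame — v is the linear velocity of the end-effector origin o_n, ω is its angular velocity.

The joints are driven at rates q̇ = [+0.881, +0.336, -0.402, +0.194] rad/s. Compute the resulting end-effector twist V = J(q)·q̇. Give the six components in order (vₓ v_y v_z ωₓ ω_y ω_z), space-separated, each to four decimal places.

o_n = [0.4582, -0.5922, 0.4009]
J₁: ẑ×o_n = [0.5922, 0.4582, -0.0000], ω = ẑ
J2: z=[0.0000, 0.0000, 1.0000] o=[-0.0977, -0.2301, 0.0000] → [0.3621, 0.5559, -0.0000, 0.0000, 0.0000, 1.0000]
J3: z=[0.2250, -0.9744, 0.0000] o=[0.1459, -0.1739, 0.3600] → [-0.0398, -0.0092, 0.2102, 0.2250, -0.9744, 0.0000]
J4: z=[-0.1859, -0.0429, 0.9816] o=[0.0362, -0.3532, 0.3314] → [0.2317, 0.4272, 0.0626, -0.1859, -0.0429, 0.9816]
V = J·q̇ = [0.7044, 0.6771, -0.0724, -0.1265, 0.3834, 1.4074]

0.7044 0.6771 -0.0724 -0.1265 0.3834 1.4074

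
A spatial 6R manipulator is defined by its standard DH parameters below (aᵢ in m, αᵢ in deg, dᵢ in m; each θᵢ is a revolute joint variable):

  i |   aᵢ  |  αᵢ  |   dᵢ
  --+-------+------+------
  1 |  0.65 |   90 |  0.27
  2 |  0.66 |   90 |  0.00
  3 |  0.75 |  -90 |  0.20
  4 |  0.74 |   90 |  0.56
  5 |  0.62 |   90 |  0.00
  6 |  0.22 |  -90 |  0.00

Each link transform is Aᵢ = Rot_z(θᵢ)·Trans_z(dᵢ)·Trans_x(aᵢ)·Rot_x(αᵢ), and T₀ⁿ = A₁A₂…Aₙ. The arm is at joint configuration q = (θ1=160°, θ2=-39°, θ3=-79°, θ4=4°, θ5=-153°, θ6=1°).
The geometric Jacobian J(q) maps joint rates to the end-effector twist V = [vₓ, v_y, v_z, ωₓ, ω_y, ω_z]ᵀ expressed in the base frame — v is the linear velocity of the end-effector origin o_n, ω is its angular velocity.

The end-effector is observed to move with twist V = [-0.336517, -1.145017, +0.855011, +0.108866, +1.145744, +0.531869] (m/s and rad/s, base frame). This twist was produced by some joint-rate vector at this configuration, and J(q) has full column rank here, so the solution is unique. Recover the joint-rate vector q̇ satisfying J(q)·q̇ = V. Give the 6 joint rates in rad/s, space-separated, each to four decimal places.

o_n = [-1.4408, -0.2143, -0.5037]
J₁: ẑ×o_n = [0.2143, -1.4408, 0.0000], ω = ẑ
J2: z=[0.3420, 0.9397, 0.0000] o=[-0.6108, 0.2223, 0.2700] → [-0.7270, 0.2646, 0.6306, 0.3420, 0.9397, 0.0000]
J3: z=[0.5914, -0.2152, -0.7771] o=[-1.0928, 0.3977, -0.1454] → [-0.3985, 0.4823, -0.4368, 0.5914, -0.2152, -0.7771]
J4: z=[-0.6516, 0.4402, -0.6178] o=[-1.3308, -0.2991, -0.3908] → [0.0027, -0.0056, -0.0068, -0.6516, 0.4402, -0.6178]
J5: z=[0.5568, -0.2755, -0.7836] o=[-2.0769, -0.6850, -0.7853] → [0.2912, -0.6553, 0.4373, 0.5568, -0.2755, -0.7836]
J6: z=[-0.3467, 0.7802, -0.5207] o=[-1.6089, -0.3368, -0.5752] → [0.1196, -0.0628, -0.1737, -0.3467, 0.7802, -0.5207]
q̇ = J⁺·V = [0.7360, 0.9910, -0.3110, 0.2270, 0.2830, 0.1610]

0.7360 0.9910 -0.3110 0.2270 0.2830 0.1610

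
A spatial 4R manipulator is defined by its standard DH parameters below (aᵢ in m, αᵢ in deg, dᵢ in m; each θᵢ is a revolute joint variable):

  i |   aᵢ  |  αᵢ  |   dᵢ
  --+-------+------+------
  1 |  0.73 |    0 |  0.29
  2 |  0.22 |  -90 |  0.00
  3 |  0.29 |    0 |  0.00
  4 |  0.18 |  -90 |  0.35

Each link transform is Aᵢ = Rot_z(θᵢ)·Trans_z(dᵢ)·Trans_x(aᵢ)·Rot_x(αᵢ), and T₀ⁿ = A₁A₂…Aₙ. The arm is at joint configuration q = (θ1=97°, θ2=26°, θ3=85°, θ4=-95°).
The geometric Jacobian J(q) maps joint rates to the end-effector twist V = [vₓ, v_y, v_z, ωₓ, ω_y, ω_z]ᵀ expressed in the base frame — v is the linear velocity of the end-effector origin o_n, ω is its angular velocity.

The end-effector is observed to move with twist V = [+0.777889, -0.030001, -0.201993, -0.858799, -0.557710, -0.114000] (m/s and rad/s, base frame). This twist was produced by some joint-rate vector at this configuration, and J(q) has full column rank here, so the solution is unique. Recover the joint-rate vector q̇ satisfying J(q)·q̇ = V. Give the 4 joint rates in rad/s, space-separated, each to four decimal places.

-0.8960 0.7820 0.8100 0.2140

o_n = [-0.6126, 0.8883, 0.0324]
J₁: ẑ×o_n = [-0.8883, -0.6126, 0.0000], ω = ẑ
J2: z=[0.0000, 0.0000, 1.0000] o=[-0.0890, 0.7246, 0.2900] → [-0.1637, -0.5237, 0.0000, 0.0000, 0.0000, 1.0000]
J3: z=[-0.8387, -0.5446, 0.0000] o=[-0.2088, 0.9091, 0.2900] → [0.1403, -0.2161, -0.2025, -0.8387, -0.5446, 0.0000]
J4: z=[-0.8387, -0.5446, 0.0000] o=[-0.2226, 0.9303, 0.0011] → [-0.0170, 0.0262, -0.1773, -0.8387, -0.5446, 0.0000]
q̇ = J⁺·V = [-0.8960, 0.7820, 0.8100, 0.2140]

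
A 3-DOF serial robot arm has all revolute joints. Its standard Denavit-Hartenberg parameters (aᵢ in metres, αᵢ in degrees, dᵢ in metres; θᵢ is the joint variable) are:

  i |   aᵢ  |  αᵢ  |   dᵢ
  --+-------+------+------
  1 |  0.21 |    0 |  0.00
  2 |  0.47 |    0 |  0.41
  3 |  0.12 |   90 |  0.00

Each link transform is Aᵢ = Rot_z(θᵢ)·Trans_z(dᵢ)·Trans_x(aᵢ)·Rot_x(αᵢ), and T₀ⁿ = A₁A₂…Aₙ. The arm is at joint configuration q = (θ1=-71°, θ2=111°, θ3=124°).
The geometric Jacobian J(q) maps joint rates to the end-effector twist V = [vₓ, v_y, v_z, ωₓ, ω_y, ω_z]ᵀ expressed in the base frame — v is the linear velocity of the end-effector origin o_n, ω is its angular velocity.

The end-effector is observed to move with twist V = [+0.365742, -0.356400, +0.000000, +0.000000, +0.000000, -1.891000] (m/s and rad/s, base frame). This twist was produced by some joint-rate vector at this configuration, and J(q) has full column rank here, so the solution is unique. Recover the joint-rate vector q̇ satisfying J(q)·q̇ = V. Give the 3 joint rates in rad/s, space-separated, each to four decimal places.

-0.6990 -0.7640 -0.4280

o_n = [0.3131, 0.1366, 0.4100]
J₁: ẑ×o_n = [-0.1366, 0.3131, 0.0000], ω = ẑ
J2: z=[0.0000, 0.0000, 1.0000] o=[0.0684, -0.1986, 0.0000] → [-0.3352, 0.2447, 0.0000, 0.0000, 0.0000, 1.0000]
J3: z=[0.0000, 0.0000, 1.0000] o=[0.4284, 0.1036, 0.4100] → [-0.0331, -0.1154, 0.0000, 0.0000, 0.0000, 1.0000]
q̇ = J⁺·V = [-0.6990, -0.7640, -0.4280]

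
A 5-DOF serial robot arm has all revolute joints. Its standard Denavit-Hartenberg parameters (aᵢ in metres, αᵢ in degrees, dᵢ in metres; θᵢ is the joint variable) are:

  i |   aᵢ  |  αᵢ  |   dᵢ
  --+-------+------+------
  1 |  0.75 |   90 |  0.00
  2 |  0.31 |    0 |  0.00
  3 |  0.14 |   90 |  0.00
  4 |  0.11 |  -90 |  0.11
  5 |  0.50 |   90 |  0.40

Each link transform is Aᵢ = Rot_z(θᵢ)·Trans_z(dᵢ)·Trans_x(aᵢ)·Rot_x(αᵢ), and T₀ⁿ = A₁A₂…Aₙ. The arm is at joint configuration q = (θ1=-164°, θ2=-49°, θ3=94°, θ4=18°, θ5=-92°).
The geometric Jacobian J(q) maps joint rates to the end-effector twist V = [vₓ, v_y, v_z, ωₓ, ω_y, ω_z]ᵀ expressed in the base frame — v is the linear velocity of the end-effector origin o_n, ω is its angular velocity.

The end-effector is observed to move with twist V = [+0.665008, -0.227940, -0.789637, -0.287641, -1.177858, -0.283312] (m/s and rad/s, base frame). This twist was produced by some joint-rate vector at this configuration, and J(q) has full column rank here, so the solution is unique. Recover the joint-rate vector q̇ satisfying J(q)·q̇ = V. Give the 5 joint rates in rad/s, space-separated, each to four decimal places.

o_n = [-1.5146, -0.0088, -0.5912]
J₁: ẑ×o_n = [0.0088, -1.5146, 0.0000], ω = ẑ
J2: z=[-0.2756, 0.9613, 0.0000] o=[-0.7209, -0.2067, 0.0000] → [-0.5683, -0.1630, 0.7083, -0.2756, 0.9613, 0.0000]
J3: z=[-0.2756, 0.9613, 0.0000] o=[-0.9164, -0.2628, -0.2340] → [-0.3434, -0.0985, 0.5050, -0.2756, 0.9613, 0.0000]
J4: z=[-0.6797, -0.1949, -0.7071] o=[-1.0116, -0.2901, -0.1350] → [0.2878, 0.0455, -0.2892, -0.6797, -0.1949, -0.7071]
J5: z=[-0.0521, 0.9744, -0.2185] o=[-1.1669, -0.2992, -0.1388] → [-0.3774, 0.0524, 0.3237, -0.0521, 0.9744, -0.2185]
q̇ = J⁺·V = [0.2370, -0.2830, -0.5940, 0.7930, -0.1850]

0.2370 -0.2830 -0.5940 0.7930 -0.1850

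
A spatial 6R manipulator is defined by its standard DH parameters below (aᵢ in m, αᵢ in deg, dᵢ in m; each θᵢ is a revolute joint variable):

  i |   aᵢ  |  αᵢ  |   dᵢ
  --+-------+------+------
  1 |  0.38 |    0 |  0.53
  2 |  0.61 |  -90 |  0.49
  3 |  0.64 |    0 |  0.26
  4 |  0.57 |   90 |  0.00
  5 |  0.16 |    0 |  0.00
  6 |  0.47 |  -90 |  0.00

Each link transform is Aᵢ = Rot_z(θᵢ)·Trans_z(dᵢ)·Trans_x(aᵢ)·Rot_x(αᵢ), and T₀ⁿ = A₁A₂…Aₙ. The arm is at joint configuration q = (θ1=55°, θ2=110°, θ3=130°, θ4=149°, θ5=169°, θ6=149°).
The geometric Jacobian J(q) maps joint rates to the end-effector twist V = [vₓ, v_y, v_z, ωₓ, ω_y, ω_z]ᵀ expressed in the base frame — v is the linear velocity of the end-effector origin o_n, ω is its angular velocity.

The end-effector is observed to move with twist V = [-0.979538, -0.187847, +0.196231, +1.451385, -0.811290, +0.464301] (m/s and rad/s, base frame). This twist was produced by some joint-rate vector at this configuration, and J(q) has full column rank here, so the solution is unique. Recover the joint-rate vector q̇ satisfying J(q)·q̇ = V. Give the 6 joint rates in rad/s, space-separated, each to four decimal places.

o_n = [-0.0829, 0.4167, 1.2826]
J₁: ẑ×o_n = [-0.4167, -0.0829, 0.0000], ω = ẑ
J2: z=[0.0000, 0.0000, 1.0000] o=[0.2180, 0.3113, 0.5300] → [-0.1054, -0.3008, 0.0000, 0.0000, 0.0000, 1.0000]
J3: z=[-0.2588, -0.9659, 0.0000] o=[-0.3713, 0.4692, 1.0200] → [-0.2536, 0.0680, 0.2921, -0.2588, -0.9659, 0.0000]
J4: z=[-0.2588, -0.9659, 0.0000] o=[-0.0412, 0.1115, 0.5297] → [-0.7272, 0.1948, -0.1192, -0.2588, -0.9659, 0.0000]
J5: z=[0.9540, -0.2556, 0.1564] o=[-0.1273, 0.1346, 1.0927] → [-0.0927, -0.1742, 0.2805, 0.9540, -0.2556, 0.1564]
J6: z=[0.9540, -0.2556, 0.1564] o=[-0.1115, 0.0988, 0.9376] → [-0.1379, -0.3246, 0.3106, 0.9540, -0.2556, 0.1564]
q̇ = J⁺·V = [0.6270, -0.4180, -0.5810, 0.9890, 0.7640, 0.8680]

0.6270 -0.4180 -0.5810 0.9890 0.7640 0.8680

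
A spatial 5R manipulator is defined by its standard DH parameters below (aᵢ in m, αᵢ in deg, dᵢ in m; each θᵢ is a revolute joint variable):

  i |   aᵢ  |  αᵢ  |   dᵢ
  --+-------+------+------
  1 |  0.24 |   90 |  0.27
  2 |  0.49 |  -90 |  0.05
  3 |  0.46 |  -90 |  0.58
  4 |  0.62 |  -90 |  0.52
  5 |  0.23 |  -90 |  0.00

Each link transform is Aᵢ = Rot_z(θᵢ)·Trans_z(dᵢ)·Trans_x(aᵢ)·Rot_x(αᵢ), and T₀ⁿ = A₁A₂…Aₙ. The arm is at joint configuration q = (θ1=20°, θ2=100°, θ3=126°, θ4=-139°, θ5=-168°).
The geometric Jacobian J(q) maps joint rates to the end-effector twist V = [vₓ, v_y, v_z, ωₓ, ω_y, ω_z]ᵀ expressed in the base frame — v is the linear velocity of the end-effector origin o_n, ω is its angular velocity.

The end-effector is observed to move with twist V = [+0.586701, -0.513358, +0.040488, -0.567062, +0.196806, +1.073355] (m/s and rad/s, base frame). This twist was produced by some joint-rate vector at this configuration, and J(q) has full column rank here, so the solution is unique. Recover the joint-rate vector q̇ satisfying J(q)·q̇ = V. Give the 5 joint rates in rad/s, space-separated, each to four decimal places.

o_n = [-0.4541, -0.4343, 0.0607]
J₁: ẑ×o_n = [0.4343, -0.4541, 0.0000], ω = ẑ
J2: z=[0.3420, -0.9397, 0.0000] o=[0.2255, 0.0821, 0.2700] → [0.1966, 0.0716, -0.8152, 0.3420, -0.9397, 0.0000]
J3: z=[-0.9254, -0.3368, -0.1736] o=[0.1627, 0.0060, 0.7526] → [0.1566, -0.5331, 0.1997, -0.9254, -0.3368, -0.1736]
J4: z=[0.3330, -0.5043, -0.7967] o=[-0.4572, 0.1764, 0.3856] → [-0.3227, 0.1057, -0.2018, 0.3330, -0.5043, -0.7967]
J5: z=[-0.8170, 0.2675, -0.5108] o=[-0.5759, -0.5949, 0.1715] → [0.0524, -0.1527, -0.1638, -0.8170, 0.2675, -0.5108]
q̇ = J⁺·V = [0.6440, 0.1460, 0.2360, -0.7160, 0.1960]

0.6440 0.1460 0.2360 -0.7160 0.1960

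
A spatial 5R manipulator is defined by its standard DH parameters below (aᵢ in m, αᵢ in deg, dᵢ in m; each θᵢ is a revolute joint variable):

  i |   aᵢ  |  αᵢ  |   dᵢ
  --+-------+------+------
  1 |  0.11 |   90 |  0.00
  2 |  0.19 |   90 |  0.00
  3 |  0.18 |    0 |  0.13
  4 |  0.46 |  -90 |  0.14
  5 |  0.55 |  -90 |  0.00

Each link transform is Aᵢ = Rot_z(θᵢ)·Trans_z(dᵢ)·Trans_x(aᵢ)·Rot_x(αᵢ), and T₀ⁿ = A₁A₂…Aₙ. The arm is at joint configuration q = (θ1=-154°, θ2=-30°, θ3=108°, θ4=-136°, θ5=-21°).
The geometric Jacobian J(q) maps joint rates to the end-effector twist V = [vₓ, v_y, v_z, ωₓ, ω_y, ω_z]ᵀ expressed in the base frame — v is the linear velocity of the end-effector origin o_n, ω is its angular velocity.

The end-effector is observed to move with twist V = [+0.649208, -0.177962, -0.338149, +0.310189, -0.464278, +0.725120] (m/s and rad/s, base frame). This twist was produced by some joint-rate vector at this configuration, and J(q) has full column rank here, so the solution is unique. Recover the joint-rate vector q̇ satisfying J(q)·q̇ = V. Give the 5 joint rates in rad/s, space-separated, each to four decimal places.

0.6170 -0.3290 -0.6280 0.5720 -0.2540

o_n = [-0.5373, -0.5801, -0.9015]
J₁: ẑ×o_n = [0.5801, -0.5373, 0.0000], ω = ẑ
J2: z=[-0.4384, 0.8988, 0.0000] o=[-0.0989, -0.0482, 0.0000] → [-0.8102, -0.3952, 0.6272, -0.4384, 0.8988, 0.0000]
J3: z=[0.4494, 0.2192, -0.8660] o=[-0.2468, -0.1204, -0.0950] → [-0.5749, 0.6140, -0.1429, 0.4494, 0.2192, -0.8660]
J4: z=[0.4494, 0.2192, -0.8660] o=[-0.2201, 0.0831, -0.1798] → [-0.7325, 0.5990, -0.2285, 0.4494, 0.2192, -0.8660]
J5: z=[-0.7525, 0.6154, -0.2347] o=[-0.3786, -0.2345, -0.5041] → [-0.3256, -0.2618, 0.3577, -0.7525, 0.6154, -0.2347]
q̇ = J⁺·V = [0.6170, -0.3290, -0.6280, 0.5720, -0.2540]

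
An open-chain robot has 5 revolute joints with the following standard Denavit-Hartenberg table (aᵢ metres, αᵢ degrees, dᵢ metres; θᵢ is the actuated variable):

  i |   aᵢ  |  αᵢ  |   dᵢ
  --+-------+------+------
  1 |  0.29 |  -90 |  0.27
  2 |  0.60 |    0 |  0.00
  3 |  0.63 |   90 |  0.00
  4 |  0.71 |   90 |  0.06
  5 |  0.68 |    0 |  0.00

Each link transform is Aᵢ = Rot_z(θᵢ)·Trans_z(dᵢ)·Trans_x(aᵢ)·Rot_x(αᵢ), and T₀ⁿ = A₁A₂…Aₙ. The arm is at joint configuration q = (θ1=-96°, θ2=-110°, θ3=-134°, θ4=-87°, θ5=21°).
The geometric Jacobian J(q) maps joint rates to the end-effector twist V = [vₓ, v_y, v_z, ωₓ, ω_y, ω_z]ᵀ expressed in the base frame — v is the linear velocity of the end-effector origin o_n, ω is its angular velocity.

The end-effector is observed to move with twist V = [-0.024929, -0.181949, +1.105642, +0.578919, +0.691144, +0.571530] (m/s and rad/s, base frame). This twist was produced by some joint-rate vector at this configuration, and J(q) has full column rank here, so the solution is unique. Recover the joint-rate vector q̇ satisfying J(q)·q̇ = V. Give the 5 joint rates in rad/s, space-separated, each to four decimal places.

-0.1010 -0.0260 0.5440 -0.9670 0.2770

o_n = [-1.3409, 0.0899, 0.0712]
J₁: ẑ×o_n = [-0.0899, -1.3409, 0.0000], ω = ẑ
J2: z=[0.9945, -0.1045, 0.0000] o=[-0.0303, -0.2884, 0.2700] → [0.0208, 0.1977, 0.2393, 0.9945, -0.1045, 0.0000]
J3: z=[0.9945, -0.1045, 0.0000] o=[-0.0089, -0.0843, 0.8338] → [0.0797, 0.7585, 0.0341, 0.9945, -0.1045, 0.0000]
J4: z=[-0.0939, -0.8939, -0.4384] o=[0.0200, 0.1903, 0.2676] → [0.1315, 0.5781, -1.2071, -0.0939, -0.8939, -0.4384]
J5: z=[-0.0978, -0.4299, 0.8976] o=[-0.6891, 0.2270, 0.2079] → [0.1818, -0.5985, -0.2668, -0.0978, -0.4299, 0.8976]
q̇ = J⁺·V = [-0.1010, -0.0260, 0.5440, -0.9670, 0.2770]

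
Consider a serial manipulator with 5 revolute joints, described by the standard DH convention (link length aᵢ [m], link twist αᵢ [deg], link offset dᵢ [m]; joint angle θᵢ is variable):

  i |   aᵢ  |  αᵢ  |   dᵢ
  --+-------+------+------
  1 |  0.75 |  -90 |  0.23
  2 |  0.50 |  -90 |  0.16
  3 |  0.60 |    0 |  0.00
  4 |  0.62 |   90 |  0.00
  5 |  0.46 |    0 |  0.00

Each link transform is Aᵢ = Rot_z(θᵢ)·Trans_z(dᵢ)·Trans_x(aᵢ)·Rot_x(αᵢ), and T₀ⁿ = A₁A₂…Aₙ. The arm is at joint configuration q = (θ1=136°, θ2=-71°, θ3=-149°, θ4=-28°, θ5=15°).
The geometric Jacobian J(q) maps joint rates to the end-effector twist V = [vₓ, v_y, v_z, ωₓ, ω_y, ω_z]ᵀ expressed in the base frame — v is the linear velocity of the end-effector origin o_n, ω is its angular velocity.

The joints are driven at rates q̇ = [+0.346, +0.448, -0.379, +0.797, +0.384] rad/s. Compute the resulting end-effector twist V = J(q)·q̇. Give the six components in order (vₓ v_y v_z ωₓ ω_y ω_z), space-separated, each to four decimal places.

o_n = [-0.7327, -0.0219, -0.8272]
J₁: ẑ×o_n = [0.0219, -0.7327, 0.0000], ω = ẑ
J2: z=[-0.6947, -0.7193, 0.0000] o=[-0.5395, 0.5210, 0.2300] → [0.7605, -0.7344, 0.2381, -0.6947, -0.7193, 0.0000]
J3: z=[-0.6801, 0.6568, -0.3256] o=[-0.7677, 0.5190, 0.7028] → [-1.1810, -1.0520, 0.3449, -0.6801, 0.6568, -0.3256]
J4: z=[-0.6801, 0.6568, -0.3256] o=[-0.8620, 0.1804, 0.2165] → [-0.7514, -0.7520, 0.0527, -0.6801, 0.6568, -0.3256]
J5: z=[0.7060, 0.7065, -0.0495] o=[-0.7395, 0.0170, -0.3689] → [-0.3257, 0.3232, -0.0322, 0.7060, 0.7065, -0.0495]
V = J·q̇ = [0.0720, -0.6590, 0.0056, -0.3244, 0.2236, 0.1909]

0.0720 -0.6590 0.0056 -0.3244 0.2236 0.1909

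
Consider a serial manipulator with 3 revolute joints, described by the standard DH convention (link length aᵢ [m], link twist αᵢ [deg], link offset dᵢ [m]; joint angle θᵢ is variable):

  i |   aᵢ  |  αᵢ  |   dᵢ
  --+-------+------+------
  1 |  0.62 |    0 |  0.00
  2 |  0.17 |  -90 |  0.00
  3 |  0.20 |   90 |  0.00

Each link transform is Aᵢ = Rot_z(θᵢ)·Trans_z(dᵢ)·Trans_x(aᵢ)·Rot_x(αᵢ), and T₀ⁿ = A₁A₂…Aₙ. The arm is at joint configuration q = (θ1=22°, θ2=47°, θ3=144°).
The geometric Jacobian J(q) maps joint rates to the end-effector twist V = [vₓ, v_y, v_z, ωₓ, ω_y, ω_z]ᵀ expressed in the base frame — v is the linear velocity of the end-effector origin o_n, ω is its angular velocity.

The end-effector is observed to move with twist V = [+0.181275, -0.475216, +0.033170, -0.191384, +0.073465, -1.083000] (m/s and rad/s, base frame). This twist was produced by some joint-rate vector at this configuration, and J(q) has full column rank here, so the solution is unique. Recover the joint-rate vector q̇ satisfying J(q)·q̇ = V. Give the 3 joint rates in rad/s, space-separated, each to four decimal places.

o_n = [0.5778, 0.2399, -0.1176]
J₁: ẑ×o_n = [-0.2399, 0.5778, 0.0000], ω = ẑ
J2: z=[0.0000, 0.0000, 1.0000] o=[0.5749, 0.2323, 0.0000] → [-0.0077, 0.0029, 0.0000, 0.0000, 0.0000, 1.0000]
J3: z=[-0.9336, 0.3584, 0.0000] o=[0.6358, 0.3910, 0.0000] → [-0.0421, -0.1097, 0.1618, -0.9336, 0.3584, 0.0000]
q̇ = J⁺·V = [-0.7820, -0.3010, 0.2050]

-0.7820 -0.3010 0.2050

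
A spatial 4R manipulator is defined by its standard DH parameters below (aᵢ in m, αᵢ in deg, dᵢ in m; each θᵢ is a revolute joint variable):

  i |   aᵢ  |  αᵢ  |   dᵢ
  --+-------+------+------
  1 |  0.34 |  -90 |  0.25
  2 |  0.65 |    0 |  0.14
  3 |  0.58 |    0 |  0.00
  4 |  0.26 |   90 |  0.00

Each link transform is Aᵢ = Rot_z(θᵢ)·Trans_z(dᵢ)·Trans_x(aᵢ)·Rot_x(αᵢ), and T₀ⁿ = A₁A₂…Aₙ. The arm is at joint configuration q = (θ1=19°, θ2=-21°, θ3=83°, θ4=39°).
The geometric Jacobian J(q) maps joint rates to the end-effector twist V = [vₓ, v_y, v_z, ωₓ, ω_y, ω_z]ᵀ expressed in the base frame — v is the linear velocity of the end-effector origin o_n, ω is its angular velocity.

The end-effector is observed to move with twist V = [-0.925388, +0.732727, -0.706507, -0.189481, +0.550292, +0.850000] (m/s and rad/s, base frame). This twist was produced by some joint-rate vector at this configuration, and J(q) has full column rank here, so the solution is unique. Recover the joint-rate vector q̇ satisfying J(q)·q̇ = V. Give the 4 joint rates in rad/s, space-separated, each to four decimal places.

o_n = [1.0602, 0.5131, -0.2844]
J₁: ẑ×o_n = [-0.5131, 1.0602, 0.0000], ω = ẑ
J2: z=[-0.3256, 0.9455, 0.0000] o=[0.3215, 0.1107, 0.2500] → [-0.5053, -0.1740, -0.8295, -0.3256, 0.9455, 0.0000]
J3: z=[-0.3256, 0.9455, 0.0000] o=[0.8497, 0.4406, 0.4829] → [-0.7255, -0.2498, -0.2227, -0.3256, 0.9455, 0.0000]
J4: z=[-0.3256, 0.9455, 0.0000] o=[1.1071, 0.5293, -0.0292] → [-0.2413, -0.0831, 0.0496, -0.3256, 0.9455, 0.0000]
q̇ = J⁺·V = [0.8500, 0.7380, 0.3180, -0.4740]

0.8500 0.7380 0.3180 -0.4740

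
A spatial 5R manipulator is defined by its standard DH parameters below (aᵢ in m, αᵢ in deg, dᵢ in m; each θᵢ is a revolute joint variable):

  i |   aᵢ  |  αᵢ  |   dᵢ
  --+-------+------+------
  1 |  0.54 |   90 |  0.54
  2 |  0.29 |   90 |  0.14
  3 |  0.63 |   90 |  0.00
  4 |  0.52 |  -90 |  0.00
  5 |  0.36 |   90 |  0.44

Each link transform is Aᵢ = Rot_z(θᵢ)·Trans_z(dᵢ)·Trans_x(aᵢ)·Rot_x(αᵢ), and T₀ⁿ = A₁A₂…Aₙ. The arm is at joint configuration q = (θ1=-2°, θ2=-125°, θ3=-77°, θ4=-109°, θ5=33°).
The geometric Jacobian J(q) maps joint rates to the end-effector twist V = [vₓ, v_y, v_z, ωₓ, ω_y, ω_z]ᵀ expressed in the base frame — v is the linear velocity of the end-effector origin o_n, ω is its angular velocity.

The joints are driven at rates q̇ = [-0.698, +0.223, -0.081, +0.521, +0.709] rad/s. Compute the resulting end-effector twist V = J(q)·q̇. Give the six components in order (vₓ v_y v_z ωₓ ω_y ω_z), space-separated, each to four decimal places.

0.3080 -0.1585 -0.0162 0.4789 0.5310 -0.5845

o_n = [0.9371, 0.5420, -0.5254]
J₁: ẑ×o_n = [-0.5420, 0.9371, 0.0000], ω = ẑ
J2: z=[-0.0349, -0.9994, 0.0000] o=[0.5397, -0.0188, 0.5400] → [1.0648, -0.0372, 0.3776, -0.0349, -0.9994, 0.0000]
J3: z=[-0.8187, 0.0286, 0.5736] o=[0.3685, -0.1530, 0.3024] → [-0.4223, -0.3516, -0.5852, -0.8187, 0.0286, 0.5736]
J4: z=[0.5664, 0.2053, 0.7982] o=[0.3087, 0.4634, 0.1864] → [-0.2089, 0.9046, -0.0845, 0.5664, 0.2053, 0.7982]
J5: z=[0.1768, 0.9157, -0.3610] o=[0.7273, 0.2837, -0.0645] → [-0.3288, 0.0058, -0.1464, 0.1768, 0.9157, -0.3610]
V = J·q̇ = [0.3080, -0.1585, -0.0162, 0.4789, 0.5310, -0.5845]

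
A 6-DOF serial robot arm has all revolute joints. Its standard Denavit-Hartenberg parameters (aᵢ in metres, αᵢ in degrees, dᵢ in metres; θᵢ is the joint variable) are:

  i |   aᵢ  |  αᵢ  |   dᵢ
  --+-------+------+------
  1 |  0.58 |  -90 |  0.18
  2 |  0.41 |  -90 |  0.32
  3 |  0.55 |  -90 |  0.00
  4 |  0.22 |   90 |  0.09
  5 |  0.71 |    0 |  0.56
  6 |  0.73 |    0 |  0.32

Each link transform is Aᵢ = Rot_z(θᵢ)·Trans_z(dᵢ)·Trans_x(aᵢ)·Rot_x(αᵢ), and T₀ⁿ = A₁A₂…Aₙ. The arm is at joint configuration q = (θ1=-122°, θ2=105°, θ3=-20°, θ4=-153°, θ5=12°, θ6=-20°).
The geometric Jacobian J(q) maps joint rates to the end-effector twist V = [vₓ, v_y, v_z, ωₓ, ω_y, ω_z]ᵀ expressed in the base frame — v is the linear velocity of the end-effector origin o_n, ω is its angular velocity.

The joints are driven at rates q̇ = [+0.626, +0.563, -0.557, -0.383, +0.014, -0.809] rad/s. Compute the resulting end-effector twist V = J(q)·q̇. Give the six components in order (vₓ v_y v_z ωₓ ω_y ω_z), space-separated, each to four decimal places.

o_n = [-0.6508, -0.5596, 0.9161]
J₁: ẑ×o_n = [0.5596, -0.6508, 0.0000], ω = ẑ
J2: z=[0.8480, -0.5299, 0.0000] o=[-0.3074, -0.4919, 0.1800] → [-0.3901, -0.6243, -0.2394, 0.8480, -0.5299, 0.0000]
J3: z=[0.5119, 0.8192, 0.2588] o=[0.0203, -0.5715, -0.2160] → [0.9243, -0.7532, 0.5557, 0.5119, 0.8192, 0.2588]
J4: z=[-0.7500, 0.5730, -0.3304] o=[0.2507, -0.5577, -0.7152] → [0.9342, 1.5213, 0.5180, -0.7500, 0.5730, -0.3304]
J5: z=[-0.6463, -0.7412, 0.1815] o=[0.1522, -0.4292, -0.5412] → [-1.0565, 0.7961, -0.5109, -0.6463, -0.7412, 0.1815]
J6: z=[-0.6463, -0.7412, 0.1815] o=[-0.4183, -0.5169, 0.1549] → [-0.5565, 0.4498, -0.1447, -0.6463, -0.7412, 0.1815]
V = J·q̇ = [-0.3066, -1.2747, -0.5328, 0.9934, -0.3848, 0.4641]

-0.3066 -1.2747 -0.5328 0.9934 -0.3848 0.4641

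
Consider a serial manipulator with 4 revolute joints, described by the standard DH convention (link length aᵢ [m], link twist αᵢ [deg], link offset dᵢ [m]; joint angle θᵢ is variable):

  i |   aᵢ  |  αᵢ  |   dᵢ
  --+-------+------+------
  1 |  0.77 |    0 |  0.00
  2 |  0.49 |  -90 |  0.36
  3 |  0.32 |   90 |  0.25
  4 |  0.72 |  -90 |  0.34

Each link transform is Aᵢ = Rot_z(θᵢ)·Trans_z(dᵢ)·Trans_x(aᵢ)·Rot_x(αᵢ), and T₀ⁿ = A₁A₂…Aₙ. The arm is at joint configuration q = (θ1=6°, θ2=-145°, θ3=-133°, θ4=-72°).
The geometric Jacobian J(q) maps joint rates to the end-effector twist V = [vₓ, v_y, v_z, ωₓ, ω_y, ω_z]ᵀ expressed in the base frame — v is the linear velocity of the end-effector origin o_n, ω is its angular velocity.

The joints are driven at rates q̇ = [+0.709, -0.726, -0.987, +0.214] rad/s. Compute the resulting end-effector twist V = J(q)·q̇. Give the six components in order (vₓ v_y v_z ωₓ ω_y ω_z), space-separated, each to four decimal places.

0.1794 0.6825 -0.5034 -0.5294 0.8476 -0.1629

o_n = [0.5776, 0.4930, 0.5249]
J₁: ẑ×o_n = [-0.4930, 0.5776, 0.0000], ω = ẑ
J2: z=[0.0000, 0.0000, 1.0000] o=[0.7658, 0.0805, 0.0000] → [-0.4125, -0.1881, 0.0000, 0.0000, 0.0000, 1.0000]
J3: z=[0.6561, -0.7547, 0.0000] o=[0.3960, -0.2410, 0.3600] → [-0.1244, -0.1082, 0.6186, 0.6561, -0.7547, 0.0000]
J4: z=[0.5520, 0.4798, -0.6820] o=[0.7247, -0.2865, 0.5940] → [0.4984, 0.1385, 0.5008, 0.5520, 0.4798, -0.6820]
V = J·q̇ = [0.1794, 0.6825, -0.5034, -0.5294, 0.8476, -0.1629]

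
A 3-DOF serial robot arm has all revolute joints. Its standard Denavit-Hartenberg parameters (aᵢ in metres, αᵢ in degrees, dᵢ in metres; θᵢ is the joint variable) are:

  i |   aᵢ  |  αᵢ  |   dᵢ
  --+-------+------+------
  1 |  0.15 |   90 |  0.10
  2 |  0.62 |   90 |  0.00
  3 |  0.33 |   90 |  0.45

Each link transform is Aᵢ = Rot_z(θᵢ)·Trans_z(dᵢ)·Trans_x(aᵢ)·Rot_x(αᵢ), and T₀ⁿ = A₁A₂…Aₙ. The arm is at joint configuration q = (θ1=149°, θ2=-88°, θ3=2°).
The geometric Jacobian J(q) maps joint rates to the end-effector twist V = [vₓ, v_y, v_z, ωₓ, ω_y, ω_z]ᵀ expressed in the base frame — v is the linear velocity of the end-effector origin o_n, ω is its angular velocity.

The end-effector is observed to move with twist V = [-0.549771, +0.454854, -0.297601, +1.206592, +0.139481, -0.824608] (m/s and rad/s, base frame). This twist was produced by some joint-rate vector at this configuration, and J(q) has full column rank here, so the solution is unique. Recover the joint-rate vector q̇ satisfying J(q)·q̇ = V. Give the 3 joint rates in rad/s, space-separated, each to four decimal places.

o_n = [0.2344, -0.1274, -0.8649]
J₁: ẑ×o_n = [0.1274, 0.2344, -0.0000], ω = ẑ
J2: z=[0.5150, 0.8572, 0.0000] o=[-0.1286, 0.0773, 0.1000] → [-0.8271, 0.4970, -0.4166, 0.5150, 0.8572, 0.0000]
J3: z=[0.8566, -0.5147, -0.0349] o=[-0.1471, 0.0884, -0.5196] → [0.1702, 0.2825, 0.0115, 0.8566, -0.5147, -0.0349]
q̇ = J⁺·V = [-0.7910, 0.7410, 0.9630]

-0.7910 0.7410 0.9630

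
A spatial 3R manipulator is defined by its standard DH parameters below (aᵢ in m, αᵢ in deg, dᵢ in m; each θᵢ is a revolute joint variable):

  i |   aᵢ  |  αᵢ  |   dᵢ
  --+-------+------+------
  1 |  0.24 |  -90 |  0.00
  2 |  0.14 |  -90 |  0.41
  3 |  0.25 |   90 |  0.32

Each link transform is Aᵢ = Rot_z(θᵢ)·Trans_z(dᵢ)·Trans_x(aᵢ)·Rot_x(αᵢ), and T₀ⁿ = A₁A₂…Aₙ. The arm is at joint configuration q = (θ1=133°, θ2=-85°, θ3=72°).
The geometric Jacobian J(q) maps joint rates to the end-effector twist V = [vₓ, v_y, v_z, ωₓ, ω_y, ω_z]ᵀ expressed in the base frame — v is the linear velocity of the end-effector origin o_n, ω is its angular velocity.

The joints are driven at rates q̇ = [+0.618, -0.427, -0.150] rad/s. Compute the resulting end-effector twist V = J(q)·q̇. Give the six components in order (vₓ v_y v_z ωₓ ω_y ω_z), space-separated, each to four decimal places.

o_n = [-0.5200, 0.3051, 0.1885]
J₁: ẑ×o_n = [-0.3051, -0.5200, 0.0000], ω = ẑ
J2: z=[-0.7314, -0.6820, 0.0000] o=[-0.1637, 0.1755, 0.0000] → [-0.1286, 0.1379, -0.3377, -0.7314, -0.6820, 0.0000]
J3: z=[-0.6794, 0.7286, -0.0872] o=[-0.4719, -0.0952, 0.1395] → [0.0706, 0.0375, -0.2369, -0.6794, 0.7286, -0.0872]
V = J·q̇ = [-0.1442, -0.3858, 0.1797, 0.4142, 0.1819, 0.6311]

-0.1442 -0.3858 0.1797 0.4142 0.1819 0.6311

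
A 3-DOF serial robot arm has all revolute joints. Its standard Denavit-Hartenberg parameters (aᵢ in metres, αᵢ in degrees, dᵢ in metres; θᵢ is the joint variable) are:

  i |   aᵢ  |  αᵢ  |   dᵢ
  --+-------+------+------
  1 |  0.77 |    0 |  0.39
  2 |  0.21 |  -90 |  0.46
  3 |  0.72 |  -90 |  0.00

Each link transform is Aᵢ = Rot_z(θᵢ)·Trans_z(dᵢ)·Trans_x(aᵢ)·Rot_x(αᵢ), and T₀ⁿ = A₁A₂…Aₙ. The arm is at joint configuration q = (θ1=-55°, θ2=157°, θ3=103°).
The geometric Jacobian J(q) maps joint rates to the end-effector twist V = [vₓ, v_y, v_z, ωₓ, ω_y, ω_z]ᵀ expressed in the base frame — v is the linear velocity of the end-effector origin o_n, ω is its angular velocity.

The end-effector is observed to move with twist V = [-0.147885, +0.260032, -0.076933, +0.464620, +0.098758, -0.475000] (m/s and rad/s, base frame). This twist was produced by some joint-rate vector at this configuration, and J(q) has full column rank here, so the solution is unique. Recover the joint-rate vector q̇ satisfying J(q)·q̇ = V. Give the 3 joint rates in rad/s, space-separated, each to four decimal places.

o_n = [0.4317, -0.5838, 0.1485]
J₁: ẑ×o_n = [0.5838, 0.4317, -0.0000], ω = ẑ
J2: z=[0.0000, 0.0000, 1.0000] o=[0.4417, -0.6307, 0.3900] → [-0.0470, -0.0100, 0.0000, 0.0000, 0.0000, 1.0000]
J3: z=[-0.9781, -0.2079, 0.0000] o=[0.3980, -0.4253, 0.8500] → [0.1459, -0.6862, 0.1620, -0.9781, -0.2079, 0.0000]
q̇ = J⁺·V = [-0.1600, -0.3150, -0.4750]

-0.1600 -0.3150 -0.4750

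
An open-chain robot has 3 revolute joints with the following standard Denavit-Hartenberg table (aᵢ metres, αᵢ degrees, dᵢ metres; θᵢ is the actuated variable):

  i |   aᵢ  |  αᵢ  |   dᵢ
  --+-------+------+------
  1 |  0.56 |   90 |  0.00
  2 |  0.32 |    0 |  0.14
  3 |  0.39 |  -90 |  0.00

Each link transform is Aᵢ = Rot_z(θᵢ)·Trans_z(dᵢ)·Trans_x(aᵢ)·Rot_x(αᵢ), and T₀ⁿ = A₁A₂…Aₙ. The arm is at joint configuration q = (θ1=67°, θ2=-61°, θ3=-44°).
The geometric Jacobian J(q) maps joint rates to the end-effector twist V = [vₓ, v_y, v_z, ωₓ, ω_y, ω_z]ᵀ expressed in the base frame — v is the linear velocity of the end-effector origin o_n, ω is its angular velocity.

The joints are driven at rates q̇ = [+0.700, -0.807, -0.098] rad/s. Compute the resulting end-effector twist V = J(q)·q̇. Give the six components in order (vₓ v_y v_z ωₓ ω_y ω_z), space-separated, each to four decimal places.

-0.5789 -0.2635 -0.0338 -0.8331 0.3536 0.7000

o_n = [0.3689, 0.5107, -0.6566]
J₁: ẑ×o_n = [-0.5107, 0.3689, 0.0000], ω = ẑ
J2: z=[0.9205, -0.3907, 0.0000] o=[0.2188, 0.5155, 0.0000] → [0.2565, 0.6044, 0.0542, 0.9205, -0.3907, 0.0000]
J3: z=[0.9205, -0.3907, 0.0000] o=[0.4083, 0.6036, -0.2799] → [0.1472, 0.3468, -0.1009, 0.9205, -0.3907, 0.0000]
V = J·q̇ = [-0.5789, -0.2635, -0.0338, -0.8331, 0.3536, 0.7000]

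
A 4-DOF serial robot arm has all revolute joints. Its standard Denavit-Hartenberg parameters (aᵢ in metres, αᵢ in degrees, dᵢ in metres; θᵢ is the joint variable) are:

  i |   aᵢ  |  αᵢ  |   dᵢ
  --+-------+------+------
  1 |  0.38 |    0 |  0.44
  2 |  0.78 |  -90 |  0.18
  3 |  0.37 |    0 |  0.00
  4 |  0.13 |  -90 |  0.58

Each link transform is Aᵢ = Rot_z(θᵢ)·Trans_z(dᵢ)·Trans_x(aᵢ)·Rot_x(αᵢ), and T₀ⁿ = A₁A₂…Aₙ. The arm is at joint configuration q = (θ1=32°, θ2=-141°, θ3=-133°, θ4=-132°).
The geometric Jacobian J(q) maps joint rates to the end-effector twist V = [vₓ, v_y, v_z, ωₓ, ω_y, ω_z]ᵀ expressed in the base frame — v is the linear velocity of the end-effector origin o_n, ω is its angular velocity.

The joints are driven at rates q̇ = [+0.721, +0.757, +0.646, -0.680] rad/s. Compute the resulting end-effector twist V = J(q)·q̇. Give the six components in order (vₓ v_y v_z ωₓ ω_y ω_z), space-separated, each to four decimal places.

0.7971 0.6250 0.1626 -0.0321 0.0111 1.4780

o_n = [0.7026, -0.4757, 0.7611]
J₁: ẑ×o_n = [0.4757, 0.7026, -0.0000], ω = ẑ
J2: z=[0.0000, 0.0000, 1.0000] o=[0.3223, 0.2014, 0.4400] → [0.6770, 0.3803, -0.0000, 0.0000, 0.0000, 1.0000]
J3: z=[0.9455, -0.3256, 0.0000] o=[0.0683, -0.5361, 0.6200] → [-0.0459, -0.1334, 0.2637, 0.9455, -0.3256, 0.0000]
J4: z=[0.9455, -0.3256, 0.0000] o=[0.1505, -0.2975, 0.8906] → [0.0422, 0.1224, 0.0113, 0.9455, -0.3256, 0.0000]
V = J·q̇ = [0.7971, 0.6250, 0.1626, -0.0321, 0.0111, 1.4780]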